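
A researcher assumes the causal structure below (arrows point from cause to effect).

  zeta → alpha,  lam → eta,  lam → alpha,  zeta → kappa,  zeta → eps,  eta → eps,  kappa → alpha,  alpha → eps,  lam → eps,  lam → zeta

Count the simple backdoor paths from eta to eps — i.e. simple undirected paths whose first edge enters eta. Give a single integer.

A backdoor path from eta to eps is any simple undirected path whose first edge points into eta (i.e. leaves eta via a parent).
Parents of eta: {lam}.
Enumerating:
  P1: eta <- lam -> zeta -> kappa -> alpha -> eps
  P2: eta <- lam -> zeta -> alpha -> eps
  P3: eta <- lam -> zeta -> eps
  P4: eta <- lam -> alpha <- zeta -> eps
  P5: eta <- lam -> alpha <- kappa <- zeta -> eps
  P6: eta <- lam -> alpha -> eps
  P7: eta <- lam -> eps
That exhausts the simple backdoor paths. Count: 7.

7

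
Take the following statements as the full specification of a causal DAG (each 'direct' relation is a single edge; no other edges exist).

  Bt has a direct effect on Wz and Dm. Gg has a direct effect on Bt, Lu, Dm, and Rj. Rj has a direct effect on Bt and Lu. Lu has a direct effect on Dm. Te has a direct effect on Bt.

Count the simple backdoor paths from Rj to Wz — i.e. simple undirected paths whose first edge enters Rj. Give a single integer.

3

A backdoor path from Rj to Wz is any simple undirected path whose first edge points into Rj (i.e. leaves Rj via a parent).
Parents of Rj: {Gg}.
Enumerating:
  P1: Rj <- Gg -> Bt -> Wz
  P2: Rj <- Gg -> Lu -> Dm <- Bt -> Wz
  P3: Rj <- Gg -> Dm <- Bt -> Wz
That exhausts the simple backdoor paths. Count: 3.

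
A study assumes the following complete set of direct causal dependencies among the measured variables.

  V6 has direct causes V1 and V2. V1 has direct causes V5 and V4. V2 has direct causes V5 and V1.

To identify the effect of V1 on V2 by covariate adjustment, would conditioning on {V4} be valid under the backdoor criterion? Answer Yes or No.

No

Backdoor paths from V1 to V2 (paths whose first edge points into V1):
  P1: V1 <- V5 -> V2
Condition 1 (no descendant of V1 in the set): holds — descendants of V1 are {V2, V6}; none are in {V4}.
Condition 2 (every backdoor path blocked by {V4}):
  P1: open — no interior node is in the conditioning set.
{V4} does not satisfy the backdoor criterion.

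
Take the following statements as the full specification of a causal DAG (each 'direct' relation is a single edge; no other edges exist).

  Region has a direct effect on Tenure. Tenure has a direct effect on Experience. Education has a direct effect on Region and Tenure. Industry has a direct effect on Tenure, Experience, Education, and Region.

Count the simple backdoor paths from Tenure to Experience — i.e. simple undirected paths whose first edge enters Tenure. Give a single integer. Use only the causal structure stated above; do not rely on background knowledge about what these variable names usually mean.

A backdoor path from Tenure to Experience is any simple undirected path whose first edge points into Tenure (i.e. leaves Tenure via a parent).
Parents of Tenure: {Education, Industry, Region}.
Enumerating:
  P1: Tenure <- Industry -> Experience
  P2: Tenure <- Education <- Industry -> Experience
  P3: Tenure <- Education -> Region <- Industry -> Experience
  P4: Tenure <- Region <- Industry -> Experience
  P5: Tenure <- Region <- Education <- Industry -> Experience
That exhausts the simple backdoor paths. Count: 5.

5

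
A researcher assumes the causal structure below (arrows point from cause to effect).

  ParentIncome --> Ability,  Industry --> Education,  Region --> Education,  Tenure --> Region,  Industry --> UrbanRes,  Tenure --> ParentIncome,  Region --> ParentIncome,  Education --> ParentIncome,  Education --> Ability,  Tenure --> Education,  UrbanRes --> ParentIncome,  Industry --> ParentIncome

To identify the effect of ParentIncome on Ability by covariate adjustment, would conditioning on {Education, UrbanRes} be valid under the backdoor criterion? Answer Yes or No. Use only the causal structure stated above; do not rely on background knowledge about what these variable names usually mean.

Backdoor paths from ParentIncome to Ability (paths whose first edge points into ParentIncome):
  P1: ParentIncome <- Tenure -> Region -> Education -> Ability
  P2: ParentIncome <- Tenure -> Education -> Ability
  P3: ParentIncome <- Region <- Tenure -> Education -> Ability
  P4: ParentIncome <- Region -> Education -> Ability
  P5: ParentIncome <- Industry -> Education -> Ability
  P6: ParentIncome <- Education -> Ability
  P7: ParentIncome <- UrbanRes <- Industry -> Education -> Ability
Condition 1 (no descendant of ParentIncome in the set): holds — descendants of ParentIncome are {Ability}; none are in {Education, UrbanRes}.
Condition 2 (every backdoor path blocked by {Education, UrbanRes}):
  P1: blocked at chain node Education ∈ conditioning set.
  P2: blocked at chain node Education ∈ conditioning set.
  P3: blocked at chain node Education ∈ conditioning set.
  P4: blocked at chain node Education ∈ conditioning set.
  P5: blocked at chain node Education ∈ conditioning set.
  P6: blocked at fork node Education ∈ conditioning set.
  P7: blocked at chain node UrbanRes ∈ conditioning set.
{Education, UrbanRes} satisfies the backdoor criterion.

Yes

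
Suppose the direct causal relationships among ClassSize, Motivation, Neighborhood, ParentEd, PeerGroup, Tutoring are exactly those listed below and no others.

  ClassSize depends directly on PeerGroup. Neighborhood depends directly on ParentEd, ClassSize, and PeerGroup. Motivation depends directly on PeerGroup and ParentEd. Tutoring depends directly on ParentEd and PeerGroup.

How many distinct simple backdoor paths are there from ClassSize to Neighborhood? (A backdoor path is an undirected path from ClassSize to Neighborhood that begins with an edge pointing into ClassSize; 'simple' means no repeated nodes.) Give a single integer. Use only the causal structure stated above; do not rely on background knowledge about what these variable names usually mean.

3

A backdoor path from ClassSize to Neighborhood is any simple undirected path whose first edge points into ClassSize (i.e. leaves ClassSize via a parent).
Parents of ClassSize: {PeerGroup}.
Enumerating:
  P1: ClassSize <- PeerGroup -> Neighborhood
  P2: ClassSize <- PeerGroup -> Tutoring <- ParentEd -> Neighborhood
  P3: ClassSize <- PeerGroup -> Motivation <- ParentEd -> Neighborhood
That exhausts the simple backdoor paths. Count: 3.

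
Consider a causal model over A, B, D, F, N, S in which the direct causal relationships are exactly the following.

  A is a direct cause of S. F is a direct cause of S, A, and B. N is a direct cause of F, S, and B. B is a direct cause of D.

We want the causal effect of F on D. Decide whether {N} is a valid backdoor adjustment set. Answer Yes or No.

Backdoor paths from F to D (paths whose first edge points into F):
  P1: F <- N -> B -> D
Condition 1 (no descendant of F in the set): holds — descendants of F are {A, B, D, S}; none are in {N}.
Condition 2 (every backdoor path blocked by {N}):
  P1: blocked at fork node N ∈ conditioning set.
{N} satisfies the backdoor criterion.

Yes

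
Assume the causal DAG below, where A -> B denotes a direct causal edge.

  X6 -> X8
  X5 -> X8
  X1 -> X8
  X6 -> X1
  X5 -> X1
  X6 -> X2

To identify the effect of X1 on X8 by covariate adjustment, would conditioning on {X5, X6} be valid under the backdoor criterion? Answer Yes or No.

Yes

Backdoor paths from X1 to X8 (paths whose first edge points into X1):
  P1: X1 <- X6 -> X8
  P2: X1 <- X5 -> X8
Condition 1 (no descendant of X1 in the set): holds — descendants of X1 are {X8}; none are in {X5, X6}.
Condition 2 (every backdoor path blocked by {X5, X6}):
  P1: blocked at fork node X6 ∈ conditioning set.
  P2: blocked at fork node X5 ∈ conditioning set.
{X5, X6} satisfies the backdoor criterion.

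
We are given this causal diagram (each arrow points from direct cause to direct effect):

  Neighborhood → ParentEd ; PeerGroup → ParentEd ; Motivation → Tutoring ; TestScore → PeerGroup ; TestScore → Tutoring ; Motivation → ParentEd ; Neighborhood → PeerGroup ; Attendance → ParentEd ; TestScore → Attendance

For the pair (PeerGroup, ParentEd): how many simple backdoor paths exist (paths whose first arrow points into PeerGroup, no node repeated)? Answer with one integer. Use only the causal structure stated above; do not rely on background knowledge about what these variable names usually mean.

A backdoor path from PeerGroup to ParentEd is any simple undirected path whose first edge points into PeerGroup (i.e. leaves PeerGroup via a parent).
Parents of PeerGroup: {Neighborhood, TestScore}.
Enumerating:
  P1: PeerGroup <- TestScore -> Attendance -> ParentEd
  P2: PeerGroup <- TestScore -> Tutoring <- Motivation -> ParentEd
  P3: PeerGroup <- Neighborhood -> ParentEd
That exhausts the simple backdoor paths. Count: 3.

3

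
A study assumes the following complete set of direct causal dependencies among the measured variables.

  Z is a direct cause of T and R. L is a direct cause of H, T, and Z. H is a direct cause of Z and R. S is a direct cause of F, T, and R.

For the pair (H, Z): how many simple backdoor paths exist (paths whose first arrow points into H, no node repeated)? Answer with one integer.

A backdoor path from H to Z is any simple undirected path whose first edge points into H (i.e. leaves H via a parent).
Parents of H: {L}.
Enumerating:
  P1: H <- L -> Z
  P2: H <- L -> T <- S -> R <- Z
  P3: H <- L -> T <- Z
That exhausts the simple backdoor paths. Count: 3.

3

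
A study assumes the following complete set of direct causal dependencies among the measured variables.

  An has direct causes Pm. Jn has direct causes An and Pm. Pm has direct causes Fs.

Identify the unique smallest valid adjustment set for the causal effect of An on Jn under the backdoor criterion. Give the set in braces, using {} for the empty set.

{Pm}

Variables eligible for adjustment (non-descendants of An, excluding An and Jn): {Fs, Pm}.
Backdoor paths from An to Jn:
  P1: An <- Pm -> Jn
The empty set is not sufficient: P1 (An <- Pm -> Jn) has no collider blocking it and no conditioned non-collider, so it is open.
Try {Pm}:
  P1: blocked at fork node Pm ∈ conditioning set.
{Pm} contains no descendant of An and blocks every backdoor path.
No other singleton works — e.g. {Fs} leaves P1 open — so {Pm} is the unique smallest valid adjustment set.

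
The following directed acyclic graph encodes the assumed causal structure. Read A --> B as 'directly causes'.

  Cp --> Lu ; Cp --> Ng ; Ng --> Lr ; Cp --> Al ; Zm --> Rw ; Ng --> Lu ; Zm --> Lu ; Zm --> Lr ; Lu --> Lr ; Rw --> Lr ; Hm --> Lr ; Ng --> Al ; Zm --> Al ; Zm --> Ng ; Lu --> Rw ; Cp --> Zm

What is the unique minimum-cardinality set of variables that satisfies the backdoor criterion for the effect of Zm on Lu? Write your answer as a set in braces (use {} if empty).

Variables eligible for adjustment (non-descendants of Zm, excluding Zm and Lu): {Cp, Hm}.
Backdoor paths from Zm to Lu:
  P1: Zm <- Cp -> Ng -> Lu
  P2: Zm <- Cp -> Ng -> Lr <- Lu
  P3: Zm <- Cp -> Ng -> Lr <- Rw <- Lu
  P4: Zm <- Cp -> Lu
  P5: Zm <- Cp -> Al <- Ng -> Lu
  P6: Zm <- Cp -> Al <- Ng -> Lr <- Lu
  P7: Zm <- Cp -> Al <- Ng -> Lr <- Rw <- Lu
The empty set is not sufficient: P1 (Zm <- Cp -> Ng -> Lu) has no collider blocking it and no conditioned non-collider, so it is open.
Try {Cp}:
  P1: blocked at fork node Cp ∈ conditioning set.
  P2: blocked at fork node Cp ∈ conditioning set.
  P3: blocked at fork node Cp ∈ conditioning set.
  P4: blocked at fork node Cp ∈ conditioning set.
  P5: blocked at fork node Cp ∈ conditioning set.
  P6: blocked at fork node Cp ∈ conditioning set.
  P7: blocked at fork node Cp ∈ conditioning set.
{Cp} contains no descendant of Zm and blocks every backdoor path.
No other singleton works — e.g. {Hm} leaves P1 open — so {Cp} is the unique smallest valid adjustment set.

{Cp}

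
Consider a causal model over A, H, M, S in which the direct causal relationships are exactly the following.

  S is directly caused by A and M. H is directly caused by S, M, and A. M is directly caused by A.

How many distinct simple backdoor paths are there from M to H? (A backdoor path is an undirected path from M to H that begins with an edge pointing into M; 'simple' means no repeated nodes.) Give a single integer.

2

A backdoor path from M to H is any simple undirected path whose first edge points into M (i.e. leaves M via a parent).
Parents of M: {A}.
Enumerating:
  P1: M <- A -> S -> H
  P2: M <- A -> H
That exhausts the simple backdoor paths. Count: 2.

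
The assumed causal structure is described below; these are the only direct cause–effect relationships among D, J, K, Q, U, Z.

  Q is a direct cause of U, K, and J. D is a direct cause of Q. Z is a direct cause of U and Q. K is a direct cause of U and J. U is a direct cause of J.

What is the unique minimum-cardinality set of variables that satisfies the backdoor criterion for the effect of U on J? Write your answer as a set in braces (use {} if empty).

Variables eligible for adjustment (non-descendants of U, excluding U and J): {D, K, Q, Z}.
Backdoor paths from U to J:
  P1: U <- Z -> Q -> K -> J
  P2: U <- Z -> Q -> J
  P3: U <- Q -> K -> J
  P4: U <- Q -> J
  P5: U <- K <- Q -> J
  P6: U <- K -> J
The empty set is not sufficient: P1 (U <- Z -> Q -> K -> J) has no collider blocking it and no conditioned non-collider, so it is open.
Try {K, Q}:
  P1: blocked at chain node Q ∈ conditioning set.
  P2: blocked at chain node Q ∈ conditioning set.
  P3: blocked at fork node Q ∈ conditioning set.
  P4: blocked at fork node Q ∈ conditioning set.
  P5: blocked at chain node K ∈ conditioning set.
  P6: blocked at fork node K ∈ conditioning set.
{K, Q} contains no descendant of U and blocks every backdoor path.
Every element of {K, Q} is needed (dropping K leaves P6 open; dropping Q leaves P2 open), so no proper subset is valid.
Among all size-2 subsets of the eligible variables, only {K, Q} blocks every backdoor path, so it is the unique smallest valid adjustment set.

{K, Q}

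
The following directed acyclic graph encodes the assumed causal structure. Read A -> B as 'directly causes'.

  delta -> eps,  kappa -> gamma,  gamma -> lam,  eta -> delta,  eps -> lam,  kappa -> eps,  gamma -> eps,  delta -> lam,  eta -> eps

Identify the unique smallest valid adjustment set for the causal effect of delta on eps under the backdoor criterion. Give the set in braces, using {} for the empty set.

Variables eligible for adjustment (non-descendants of delta, excluding delta and eps): {eta, gamma, kappa}.
Backdoor paths from delta to eps:
  P1: delta <- eta -> eps
The empty set is not sufficient: P1 (delta <- eta -> eps) has no collider blocking it and no conditioned non-collider, so it is open.
Try {eta}:
  P1: blocked at fork node eta ∈ conditioning set.
{eta} contains no descendant of delta and blocks every backdoor path.
No other singleton works — e.g. {kappa} leaves P1 open — so {eta} is the unique smallest valid adjustment set.

{eta}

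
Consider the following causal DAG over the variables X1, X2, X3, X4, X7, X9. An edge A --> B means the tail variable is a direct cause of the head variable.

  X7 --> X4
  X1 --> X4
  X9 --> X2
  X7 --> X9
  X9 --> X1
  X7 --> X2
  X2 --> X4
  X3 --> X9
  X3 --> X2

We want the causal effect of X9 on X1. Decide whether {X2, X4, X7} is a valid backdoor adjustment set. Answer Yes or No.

No

Backdoor paths from X9 to X1 (paths whose first edge points into X9):
  P1: X9 <- X3 -> X2 <- X7 -> X4 <- X1
  P2: X9 <- X3 -> X2 -> X4 <- X1
  P3: X9 <- X7 -> X2 -> X4 <- X1
  P4: X9 <- X7 -> X4 <- X1
Condition 1 (no descendant of X9 in the set): FAILS — X2 and X4 are descendants of X9.
Condition 2 (every backdoor path blocked by {X2, X4, X7}):
  P1: blocked at fork node X7 ∈ conditioning set.
  P2: blocked at chain node X2 ∈ conditioning set.
  P3: blocked at fork node X7 ∈ conditioning set.
  P4: blocked at fork node X7 ∈ conditioning set.
{X2, X4, X7} does not satisfy the backdoor criterion.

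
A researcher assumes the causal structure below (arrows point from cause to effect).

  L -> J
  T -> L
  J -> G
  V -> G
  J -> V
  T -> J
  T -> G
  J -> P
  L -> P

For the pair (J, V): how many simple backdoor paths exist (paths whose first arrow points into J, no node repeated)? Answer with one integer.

2

A backdoor path from J to V is any simple undirected path whose first edge points into J (i.e. leaves J via a parent).
Parents of J: {L, T}.
Enumerating:
  P1: J <- T -> G <- V
  P2: J <- L <- T -> G <- V
That exhausts the simple backdoor paths. Count: 2.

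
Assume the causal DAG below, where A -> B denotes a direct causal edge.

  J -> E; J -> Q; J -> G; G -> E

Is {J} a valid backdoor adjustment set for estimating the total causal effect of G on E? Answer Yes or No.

Yes

Backdoor paths from G to E (paths whose first edge points into G):
  P1: G <- J -> E
Condition 1 (no descendant of G in the set): holds — descendants of G are {E}; none are in {J}.
Condition 2 (every backdoor path blocked by {J}):
  P1: blocked at fork node J ∈ conditioning set.
{J} satisfies the backdoor criterion.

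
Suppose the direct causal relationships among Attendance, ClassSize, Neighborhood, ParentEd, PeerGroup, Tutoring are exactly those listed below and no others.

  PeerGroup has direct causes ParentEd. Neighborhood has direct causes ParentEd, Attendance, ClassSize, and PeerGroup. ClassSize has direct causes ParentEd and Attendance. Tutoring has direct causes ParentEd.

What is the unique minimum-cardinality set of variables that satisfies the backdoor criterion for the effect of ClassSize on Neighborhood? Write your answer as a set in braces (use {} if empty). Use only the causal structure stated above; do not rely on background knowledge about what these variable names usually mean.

{Attendance, ParentEd}

Variables eligible for adjustment (non-descendants of ClassSize, excluding ClassSize and Neighborhood): {Attendance, ParentEd, PeerGroup, Tutoring}.
Backdoor paths from ClassSize to Neighborhood:
  P1: ClassSize <- Attendance -> Neighborhood
  P2: ClassSize <- ParentEd -> PeerGroup -> Neighborhood
  P3: ClassSize <- ParentEd -> Neighborhood
The empty set is not sufficient: P1 (ClassSize <- Attendance -> Neighborhood) has no collider blocking it and no conditioned non-collider, so it is open.
Try {Attendance, ParentEd}:
  P1: blocked at fork node Attendance ∈ conditioning set.
  P2: blocked at fork node ParentEd ∈ conditioning set.
  P3: blocked at fork node ParentEd ∈ conditioning set.
{Attendance, ParentEd} contains no descendant of ClassSize and blocks every backdoor path.
Every element of {Attendance, ParentEd} is needed (dropping Attendance leaves P1 open; dropping ParentEd leaves P2 open), so no proper subset is valid.
Among all size-2 subsets of the eligible variables, only {Attendance, ParentEd} blocks every backdoor path, so it is the unique smallest valid adjustment set.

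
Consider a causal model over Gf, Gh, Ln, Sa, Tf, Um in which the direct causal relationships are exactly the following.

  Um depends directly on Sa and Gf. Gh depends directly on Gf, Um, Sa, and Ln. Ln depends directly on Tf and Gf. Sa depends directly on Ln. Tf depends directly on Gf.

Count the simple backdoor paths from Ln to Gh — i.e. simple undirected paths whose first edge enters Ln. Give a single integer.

6

A backdoor path from Ln to Gh is any simple undirected path whose first edge points into Ln (i.e. leaves Ln via a parent).
Parents of Ln: {Gf, Tf}.
Enumerating:
  P1: Ln <- Gf -> Um <- Sa -> Gh
  P2: Ln <- Gf -> Um -> Gh
  P3: Ln <- Gf -> Gh
  P4: Ln <- Tf <- Gf -> Um <- Sa -> Gh
  P5: Ln <- Tf <- Gf -> Um -> Gh
  P6: Ln <- Tf <- Gf -> Gh
That exhausts the simple backdoor paths. Count: 6.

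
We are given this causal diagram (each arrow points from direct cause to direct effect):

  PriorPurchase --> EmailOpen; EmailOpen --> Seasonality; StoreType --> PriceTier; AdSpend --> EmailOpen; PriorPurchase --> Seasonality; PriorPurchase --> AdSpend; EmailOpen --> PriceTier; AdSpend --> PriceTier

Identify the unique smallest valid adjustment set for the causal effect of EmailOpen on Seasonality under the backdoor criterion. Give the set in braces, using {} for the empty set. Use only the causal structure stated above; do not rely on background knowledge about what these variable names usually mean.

Variables eligible for adjustment (non-descendants of EmailOpen, excluding EmailOpen and Seasonality): {AdSpend, PriorPurchase, StoreType}.
Backdoor paths from EmailOpen to Seasonality:
  P1: EmailOpen <- PriorPurchase -> Seasonality
  P2: EmailOpen <- AdSpend <- PriorPurchase -> Seasonality
The empty set is not sufficient: P1 (EmailOpen <- PriorPurchase -> Seasonality) has no collider blocking it and no conditioned non-collider, so it is open.
Try {PriorPurchase}:
  P1: blocked at fork node PriorPurchase ∈ conditioning set.
  P2: blocked at fork node PriorPurchase ∈ conditioning set.
{PriorPurchase} contains no descendant of EmailOpen and blocks every backdoor path.
No other singleton works — e.g. {AdSpend} leaves P1 open — so {PriorPurchase} is the unique smallest valid adjustment set.

{PriorPurchase}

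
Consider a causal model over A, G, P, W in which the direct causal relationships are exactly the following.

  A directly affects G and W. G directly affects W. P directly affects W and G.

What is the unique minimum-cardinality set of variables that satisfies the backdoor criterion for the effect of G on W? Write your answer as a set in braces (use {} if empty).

{A, P}

Variables eligible for adjustment (non-descendants of G, excluding G and W): {A, P}.
Backdoor paths from G to W:
  P1: G <- P -> W
  P2: G <- A -> W
The empty set is not sufficient: P1 (G <- P -> W) has no collider blocking it and no conditioned non-collider, so it is open.
Try {A, P}:
  P1: blocked at fork node P ∈ conditioning set.
  P2: blocked at fork node A ∈ conditioning set.
{A, P} contains no descendant of G and blocks every backdoor path.
Every element of {A, P} is needed (dropping A leaves P2 open; dropping P leaves P1 open), so no proper subset is valid.
Among all size-2 subsets of the eligible variables, only {A, P} blocks every backdoor path, so it is the unique smallest valid adjustment set.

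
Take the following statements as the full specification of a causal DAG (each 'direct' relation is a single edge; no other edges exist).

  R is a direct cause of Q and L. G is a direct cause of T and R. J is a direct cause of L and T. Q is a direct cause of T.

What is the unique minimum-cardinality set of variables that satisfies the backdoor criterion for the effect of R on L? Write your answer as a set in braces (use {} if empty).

Variables eligible for adjustment (non-descendants of R, excluding R and L): {G, J}.
Backdoor paths from R to L:
  P1: R <- G -> T <- J -> L
Each backdoor path contains an unconditioned collider, so every path is already blocked with the empty conditioning set:
  P1: blocked at collider T (neither it nor any descendant is in the conditioning set).
The empty set is therefore the unique smallest valid set.

{}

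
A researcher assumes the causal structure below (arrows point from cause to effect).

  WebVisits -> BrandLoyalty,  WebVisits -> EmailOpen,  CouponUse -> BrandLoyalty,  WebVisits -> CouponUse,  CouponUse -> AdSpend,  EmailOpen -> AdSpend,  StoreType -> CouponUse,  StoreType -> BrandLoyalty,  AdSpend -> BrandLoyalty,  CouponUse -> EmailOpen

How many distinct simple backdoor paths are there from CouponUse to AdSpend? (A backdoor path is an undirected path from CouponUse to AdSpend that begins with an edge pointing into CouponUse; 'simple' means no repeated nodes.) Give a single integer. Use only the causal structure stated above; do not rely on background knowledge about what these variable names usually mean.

A backdoor path from CouponUse to AdSpend is any simple undirected path whose first edge points into CouponUse (i.e. leaves CouponUse via a parent).
Parents of CouponUse: {StoreType, WebVisits}.
Enumerating:
  P1: CouponUse <- WebVisits -> EmailOpen -> AdSpend
  P2: CouponUse <- WebVisits -> BrandLoyalty <- AdSpend
  P3: CouponUse <- StoreType -> BrandLoyalty <- WebVisits -> EmailOpen -> AdSpend
  P4: CouponUse <- StoreType -> BrandLoyalty <- AdSpend
That exhausts the simple backdoor paths. Count: 4.

4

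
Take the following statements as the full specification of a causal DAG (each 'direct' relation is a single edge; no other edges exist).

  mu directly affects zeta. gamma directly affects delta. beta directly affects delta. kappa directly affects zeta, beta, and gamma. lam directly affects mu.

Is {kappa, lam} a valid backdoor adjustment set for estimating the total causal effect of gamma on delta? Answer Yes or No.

Yes

Backdoor paths from gamma to delta (paths whose first edge points into gamma):
  P1: gamma <- kappa -> beta -> delta
Condition 1 (no descendant of gamma in the set): holds — descendants of gamma are {delta}; none are in {kappa, lam}.
Condition 2 (every backdoor path blocked by {kappa, lam}):
  P1: blocked at fork node kappa ∈ conditioning set.
{kappa, lam} satisfies the backdoor criterion.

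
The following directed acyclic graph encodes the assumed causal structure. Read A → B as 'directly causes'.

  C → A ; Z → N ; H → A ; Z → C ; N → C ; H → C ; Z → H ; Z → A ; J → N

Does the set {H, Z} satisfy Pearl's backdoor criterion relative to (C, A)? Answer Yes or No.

Yes

Backdoor paths from C to A (paths whose first edge points into C):
  P1: C <- Z -> H -> A
  P2: C <- Z -> A
  P3: C <- N <- Z -> H -> A
  P4: C <- N <- Z -> A
  P5: C <- H <- Z -> A
  P6: C <- H -> A
Condition 1 (no descendant of C in the set): holds — descendants of C are {A}; none are in {H, Z}.
Condition 2 (every backdoor path blocked by {H, Z}):
  P1: blocked at fork node Z ∈ conditioning set.
  P2: blocked at fork node Z ∈ conditioning set.
  P3: blocked at fork node Z ∈ conditioning set.
  P4: blocked at fork node Z ∈ conditioning set.
  P5: blocked at chain node H ∈ conditioning set.
  P6: blocked at fork node H ∈ conditioning set.
{H, Z} satisfies the backdoor criterion.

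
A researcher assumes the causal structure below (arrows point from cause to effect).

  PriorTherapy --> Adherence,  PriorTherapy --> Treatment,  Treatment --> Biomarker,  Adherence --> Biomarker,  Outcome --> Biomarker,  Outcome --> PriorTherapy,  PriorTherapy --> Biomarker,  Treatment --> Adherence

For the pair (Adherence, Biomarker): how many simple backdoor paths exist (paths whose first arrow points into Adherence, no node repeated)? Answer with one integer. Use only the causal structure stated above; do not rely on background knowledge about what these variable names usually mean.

6

A backdoor path from Adherence to Biomarker is any simple undirected path whose first edge points into Adherence (i.e. leaves Adherence via a parent).
Parents of Adherence: {PriorTherapy, Treatment}.
Enumerating:
  P1: Adherence <- PriorTherapy <- Outcome -> Biomarker
  P2: Adherence <- PriorTherapy -> Treatment -> Biomarker
  P3: Adherence <- PriorTherapy -> Biomarker
  P4: Adherence <- Treatment <- PriorTherapy <- Outcome -> Biomarker
  P5: Adherence <- Treatment <- PriorTherapy -> Biomarker
  P6: Adherence <- Treatment -> Biomarker
That exhausts the simple backdoor paths. Count: 6.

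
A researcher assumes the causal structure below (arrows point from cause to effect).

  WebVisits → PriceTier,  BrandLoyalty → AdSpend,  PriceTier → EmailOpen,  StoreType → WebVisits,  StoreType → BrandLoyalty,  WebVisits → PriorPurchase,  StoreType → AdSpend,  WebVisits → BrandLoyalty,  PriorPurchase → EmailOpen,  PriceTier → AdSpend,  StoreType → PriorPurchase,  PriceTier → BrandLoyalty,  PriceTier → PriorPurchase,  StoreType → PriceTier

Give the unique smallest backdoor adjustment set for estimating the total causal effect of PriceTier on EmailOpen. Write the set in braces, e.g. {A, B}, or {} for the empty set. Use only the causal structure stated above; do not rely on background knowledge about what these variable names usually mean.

{StoreType, WebVisits}

Variables eligible for adjustment (non-descendants of PriceTier, excluding PriceTier and EmailOpen): {StoreType, WebVisits}.
Backdoor paths from PriceTier to EmailOpen:
  P1: PriceTier <- StoreType -> WebVisits -> PriorPurchase -> EmailOpen
  P2: PriceTier <- StoreType -> BrandLoyalty <- WebVisits -> PriorPurchase -> EmailOpen
  P3: PriceTier <- StoreType -> PriorPurchase -> EmailOpen
  P4: PriceTier <- StoreType -> AdSpend <- BrandLoyalty <- WebVisits -> PriorPurchase -> EmailOpen
  P5: PriceTier <- WebVisits <- StoreType -> PriorPurchase -> EmailOpen
  P6: PriceTier <- WebVisits -> BrandLoyalty <- StoreType -> PriorPurchase -> EmailOpen
  P7: PriceTier <- WebVisits -> BrandLoyalty -> AdSpend <- StoreType -> PriorPurchase -> EmailOpen
  P8: PriceTier <- WebVisits -> PriorPurchase -> EmailOpen
The empty set is not sufficient: P1 (PriceTier <- StoreType -> WebVisits -> PriorPurchase -> EmailOpen) has no collider blocking it and no conditioned non-collider, so it is open.
Try {StoreType, WebVisits}:
  P1: blocked at fork node StoreType ∈ conditioning set.
  P2: blocked at fork node StoreType ∈ conditioning set.
  P3: blocked at fork node StoreType ∈ conditioning set.
  P4: blocked at fork node StoreType ∈ conditioning set.
  P5: blocked at chain node WebVisits ∈ conditioning set.
  P6: blocked at fork node WebVisits ∈ conditioning set.
  P7: blocked at fork node WebVisits ∈ conditioning set.
  P8: blocked at fork node WebVisits ∈ conditioning set.
{StoreType, WebVisits} contains no descendant of PriceTier and blocks every backdoor path.
Every element of {StoreType, WebVisits} is needed (dropping StoreType leaves P3 open; dropping WebVisits leaves P8 open), so no proper subset is valid.
Among all size-2 subsets of the eligible variables, only {StoreType, WebVisits} blocks every backdoor path, so it is the unique smallest valid adjustment set.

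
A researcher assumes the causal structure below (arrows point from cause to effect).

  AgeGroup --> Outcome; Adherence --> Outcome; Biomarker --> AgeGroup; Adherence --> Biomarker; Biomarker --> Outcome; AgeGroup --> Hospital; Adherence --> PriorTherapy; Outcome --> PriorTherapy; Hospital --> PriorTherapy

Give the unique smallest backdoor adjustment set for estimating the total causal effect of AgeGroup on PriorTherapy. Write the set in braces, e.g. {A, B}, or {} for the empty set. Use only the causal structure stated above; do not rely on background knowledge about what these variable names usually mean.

Variables eligible for adjustment (non-descendants of AgeGroup, excluding AgeGroup and PriorTherapy): {Adherence, Biomarker}.
Backdoor paths from AgeGroup to PriorTherapy:
  P1: AgeGroup <- Biomarker <- Adherence -> Outcome -> PriorTherapy
  P2: AgeGroup <- Biomarker <- Adherence -> PriorTherapy
  P3: AgeGroup <- Biomarker -> Outcome <- Adherence -> PriorTherapy
  P4: AgeGroup <- Biomarker -> Outcome -> PriorTherapy
The empty set is not sufficient: P1 (AgeGroup <- Biomarker <- Adherence -> Outcome -> PriorTherapy) has no collider blocking it and no conditioned non-collider, so it is open.
Try {Biomarker}:
  P1: blocked at chain node Biomarker ∈ conditioning set.
  P2: blocked at chain node Biomarker ∈ conditioning set.
  P3: blocked at fork node Biomarker ∈ conditioning set.
  P4: blocked at fork node Biomarker ∈ conditioning set.
{Biomarker} contains no descendant of AgeGroup and blocks every backdoor path.
No other singleton works — e.g. {Adherence} leaves P4 open — so {Biomarker} is the unique smallest valid adjustment set.

{Biomarker}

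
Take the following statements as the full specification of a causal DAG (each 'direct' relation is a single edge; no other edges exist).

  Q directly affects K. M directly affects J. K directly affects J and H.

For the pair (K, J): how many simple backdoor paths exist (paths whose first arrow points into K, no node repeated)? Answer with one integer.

0

A backdoor path from K to J is any simple undirected path whose first edge points into K (i.e. leaves K via a parent).
Parents of K: {Q}.
No simple path from any parent of K reaches J without revisiting K, so there are no backdoor paths.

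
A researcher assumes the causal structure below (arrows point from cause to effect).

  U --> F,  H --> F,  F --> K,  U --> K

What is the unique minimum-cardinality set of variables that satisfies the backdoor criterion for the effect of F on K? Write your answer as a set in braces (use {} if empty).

{U}

Variables eligible for adjustment (non-descendants of F, excluding F and K): {H, U}.
Backdoor paths from F to K:
  P1: F <- U -> K
The empty set is not sufficient: P1 (F <- U -> K) has no collider blocking it and no conditioned non-collider, so it is open.
Try {U}:
  P1: blocked at fork node U ∈ conditioning set.
{U} contains no descendant of F and blocks every backdoor path.
No other singleton works — e.g. {H} leaves P1 open — so {U} is the unique smallest valid adjustment set.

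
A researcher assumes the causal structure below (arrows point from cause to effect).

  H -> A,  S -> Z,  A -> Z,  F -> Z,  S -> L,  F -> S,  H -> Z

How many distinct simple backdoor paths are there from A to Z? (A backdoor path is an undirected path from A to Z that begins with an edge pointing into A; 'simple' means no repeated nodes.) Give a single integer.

1

A backdoor path from A to Z is any simple undirected path whose first edge points into A (i.e. leaves A via a parent).
Parents of A: {H}.
Enumerating:
  P1: A <- H -> Z
That exhausts the simple backdoor paths. Count: 1.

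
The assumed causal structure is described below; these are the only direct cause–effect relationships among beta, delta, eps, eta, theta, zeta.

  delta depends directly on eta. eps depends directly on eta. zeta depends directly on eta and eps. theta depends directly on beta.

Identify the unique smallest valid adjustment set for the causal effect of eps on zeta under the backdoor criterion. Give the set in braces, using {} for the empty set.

Variables eligible for adjustment (non-descendants of eps, excluding eps and zeta): {beta, delta, eta, theta}.
Backdoor paths from eps to zeta:
  P1: eps <- eta -> zeta
The empty set is not sufficient: P1 (eps <- eta -> zeta) has no collider blocking it and no conditioned non-collider, so it is open.
Try {eta}:
  P1: blocked at fork node eta ∈ conditioning set.
{eta} contains no descendant of eps and blocks every backdoor path.
No other singleton works — e.g. {delta} leaves P1 open — so {eta} is the unique smallest valid adjustment set.

{eta}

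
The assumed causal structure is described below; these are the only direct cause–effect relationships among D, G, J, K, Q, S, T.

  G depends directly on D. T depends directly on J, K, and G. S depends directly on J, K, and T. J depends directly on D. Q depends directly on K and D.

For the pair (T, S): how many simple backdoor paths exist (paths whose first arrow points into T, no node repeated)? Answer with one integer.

A backdoor path from T to S is any simple undirected path whose first edge points into T (i.e. leaves T via a parent).
Parents of T: {G, J, K}.
Enumerating:
  P1: T <- J <- D -> Q <- K -> S
  P2: T <- J -> S
  P3: T <- G <- D -> J -> S
  P4: T <- G <- D -> Q <- K -> S
  P5: T <- K -> Q <- D -> J -> S
  P6: T <- K -> S
That exhausts the simple backdoor paths. Count: 6.

6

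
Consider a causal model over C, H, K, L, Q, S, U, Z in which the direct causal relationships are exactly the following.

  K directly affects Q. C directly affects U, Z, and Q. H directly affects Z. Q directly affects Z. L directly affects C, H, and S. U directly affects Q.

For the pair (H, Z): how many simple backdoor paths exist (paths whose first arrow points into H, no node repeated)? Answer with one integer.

3

A backdoor path from H to Z is any simple undirected path whose first edge points into H (i.e. leaves H via a parent).
Parents of H: {L}.
Enumerating:
  P1: H <- L -> C -> U -> Q -> Z
  P2: H <- L -> C -> Q -> Z
  P3: H <- L -> C -> Z
That exhausts the simple backdoor paths. Count: 3.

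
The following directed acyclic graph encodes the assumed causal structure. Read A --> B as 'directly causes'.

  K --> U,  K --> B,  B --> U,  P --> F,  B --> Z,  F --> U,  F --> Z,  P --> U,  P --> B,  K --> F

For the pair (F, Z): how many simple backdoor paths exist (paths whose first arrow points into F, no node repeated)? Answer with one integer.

A backdoor path from F to Z is any simple undirected path whose first edge points into F (i.e. leaves F via a parent).
Parents of F: {K, P}.
Enumerating:
  P1: F <- K -> B -> Z
  P2: F <- K -> U <- P -> B -> Z
  P3: F <- K -> U <- B -> Z
  P4: F <- P -> B -> Z
  P5: F <- P -> U <- K -> B -> Z
  P6: F <- P -> U <- B -> Z
That exhausts the simple backdoor paths. Count: 6.

6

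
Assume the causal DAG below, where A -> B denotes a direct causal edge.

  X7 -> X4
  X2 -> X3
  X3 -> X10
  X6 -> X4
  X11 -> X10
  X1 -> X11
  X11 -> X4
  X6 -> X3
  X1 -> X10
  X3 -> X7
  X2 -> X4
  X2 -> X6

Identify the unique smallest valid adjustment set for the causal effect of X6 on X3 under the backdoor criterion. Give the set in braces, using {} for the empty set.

{X2}

Variables eligible for adjustment (non-descendants of X6, excluding X6 and X3): {X1, X11, X2}.
Backdoor paths from X6 to X3:
  P1: X6 <- X2 -> X3
  P2: X6 <- X2 -> X4 <- X11 <- X1 -> X10 <- X3
  P3: X6 <- X2 -> X4 <- X11 -> X10 <- X3
  P4: X6 <- X2 -> X4 <- X7 <- X3
The empty set is not sufficient: P1 (X6 <- X2 -> X3) has no collider blocking it and no conditioned non-collider, so it is open.
Try {X2}:
  P1: blocked at fork node X2 ∈ conditioning set.
  P2: blocked at fork node X2 ∈ conditioning set.
  P3: blocked at fork node X2 ∈ conditioning set.
  P4: blocked at fork node X2 ∈ conditioning set.
{X2} contains no descendant of X6 and blocks every backdoor path.
No other singleton works — e.g. {X1} leaves P1 open — so {X2} is the unique smallest valid adjustment set.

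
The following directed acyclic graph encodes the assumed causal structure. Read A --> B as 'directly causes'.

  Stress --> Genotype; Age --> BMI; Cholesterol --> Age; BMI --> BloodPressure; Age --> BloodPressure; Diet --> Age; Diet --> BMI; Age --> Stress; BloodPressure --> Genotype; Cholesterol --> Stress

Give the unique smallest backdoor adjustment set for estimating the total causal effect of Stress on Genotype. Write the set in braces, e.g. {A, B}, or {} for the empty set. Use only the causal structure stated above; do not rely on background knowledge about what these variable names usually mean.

Variables eligible for adjustment (non-descendants of Stress, excluding Stress and Genotype): {Age, BMI, BloodPressure, Cholesterol, Diet}.
Backdoor paths from Stress to Genotype:
  P1: Stress <- Cholesterol -> Age <- Diet -> BMI -> BloodPressure -> Genotype
  P2: Stress <- Cholesterol -> Age -> BMI -> BloodPressure -> Genotype
  P3: Stress <- Cholesterol -> Age -> BloodPressure -> Genotype
  P4: Stress <- Age <- Diet -> BMI -> BloodPressure -> Genotype
  P5: Stress <- Age -> BMI -> BloodPressure -> Genotype
  P6: Stress <- Age -> BloodPressure -> Genotype
The empty set is not sufficient: P2 (Stress <- Cholesterol -> Age -> BMI -> BloodPressure -> Genotype) has no collider blocking it and no conditioned non-collider, so it is open.
Try {BloodPressure}:
  P1: blocked at chain node BloodPressure ∈ conditioning set.
  P2: blocked at chain node BloodPressure ∈ conditioning set.
  P3: blocked at chain node BloodPressure ∈ conditioning set.
  P4: blocked at chain node BloodPressure ∈ conditioning set.
  P5: blocked at chain node BloodPressure ∈ conditioning set.
  P6: blocked at chain node BloodPressure ∈ conditioning set.
{BloodPressure} contains no descendant of Stress and blocks every backdoor path.
No other singleton works — e.g. {Cholesterol} leaves P4 open — so {BloodPressure} is the unique smallest valid adjustment set.

{BloodPressure}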